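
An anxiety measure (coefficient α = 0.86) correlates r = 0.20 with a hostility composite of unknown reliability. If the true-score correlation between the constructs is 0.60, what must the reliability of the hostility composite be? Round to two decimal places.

0.13

r_true = r_obs / √(r_xx · r_yy) ⇒ 0.60 = 0.20 / √(0.86 · r_yy).
√(0.86 · r_yy) = 0.20 / 0.60 = 0.3333; 0.86 · r_yy = 0.1111; r_yy = 0.1111 / 0.86 ≈ 0.13.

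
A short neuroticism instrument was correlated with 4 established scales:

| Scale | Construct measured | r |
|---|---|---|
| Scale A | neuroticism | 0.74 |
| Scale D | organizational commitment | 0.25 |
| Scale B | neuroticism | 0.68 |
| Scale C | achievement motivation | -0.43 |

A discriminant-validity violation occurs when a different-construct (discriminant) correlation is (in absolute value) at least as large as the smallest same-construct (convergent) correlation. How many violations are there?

0

Convergent (same construct = neuroticism): Scale A, Scale B.
Smallest convergent = 0.68. Discriminant |r|: 0.25, 0.43; count ≥ 0.68 → 0.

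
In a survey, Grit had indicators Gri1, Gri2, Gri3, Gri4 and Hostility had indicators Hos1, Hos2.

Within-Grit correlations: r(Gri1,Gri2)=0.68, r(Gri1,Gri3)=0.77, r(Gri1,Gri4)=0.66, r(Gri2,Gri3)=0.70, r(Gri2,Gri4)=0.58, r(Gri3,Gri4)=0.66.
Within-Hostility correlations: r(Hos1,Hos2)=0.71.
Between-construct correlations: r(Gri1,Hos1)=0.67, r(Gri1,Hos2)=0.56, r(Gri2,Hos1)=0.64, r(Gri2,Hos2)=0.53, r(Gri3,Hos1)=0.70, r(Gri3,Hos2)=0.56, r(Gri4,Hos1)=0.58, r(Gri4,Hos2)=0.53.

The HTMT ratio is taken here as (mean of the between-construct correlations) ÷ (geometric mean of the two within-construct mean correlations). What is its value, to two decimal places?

Mean heterotrait r = 4.77/8 = 0.5963.
Mean within-Gri = 4.05/6 = 0.6750; mean within-Hos = 0.71/1 = 0.7100.
Geometric mean = √(0.6750 × 0.7100) = 0.6923.
HTMT = 0.5963 / 0.6923 = 0.86.

0.86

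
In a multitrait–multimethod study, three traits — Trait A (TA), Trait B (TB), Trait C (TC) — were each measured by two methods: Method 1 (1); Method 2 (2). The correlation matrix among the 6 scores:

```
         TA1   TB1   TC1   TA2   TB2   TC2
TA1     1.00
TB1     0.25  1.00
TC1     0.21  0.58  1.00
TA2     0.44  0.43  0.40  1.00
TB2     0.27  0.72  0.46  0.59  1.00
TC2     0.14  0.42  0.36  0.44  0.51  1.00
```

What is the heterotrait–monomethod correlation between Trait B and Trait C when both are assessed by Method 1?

Different traits, same method: r(TB1, TC1) = 0.58.

0.58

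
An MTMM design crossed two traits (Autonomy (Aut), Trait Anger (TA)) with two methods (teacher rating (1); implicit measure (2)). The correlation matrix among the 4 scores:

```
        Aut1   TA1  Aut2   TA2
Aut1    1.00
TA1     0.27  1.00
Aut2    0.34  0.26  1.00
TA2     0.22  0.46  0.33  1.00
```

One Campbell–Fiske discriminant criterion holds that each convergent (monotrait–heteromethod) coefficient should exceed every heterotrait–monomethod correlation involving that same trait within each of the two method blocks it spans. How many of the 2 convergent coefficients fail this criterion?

0

Each convergent coefficient versus the relevant comparison correlations:
Aut (methods 1·2): 0.34 vs {0.27, 0.33} → pass.
TA (methods 1·2): 0.46 vs {0.27, 0.33} → pass.
0 of 2 fail.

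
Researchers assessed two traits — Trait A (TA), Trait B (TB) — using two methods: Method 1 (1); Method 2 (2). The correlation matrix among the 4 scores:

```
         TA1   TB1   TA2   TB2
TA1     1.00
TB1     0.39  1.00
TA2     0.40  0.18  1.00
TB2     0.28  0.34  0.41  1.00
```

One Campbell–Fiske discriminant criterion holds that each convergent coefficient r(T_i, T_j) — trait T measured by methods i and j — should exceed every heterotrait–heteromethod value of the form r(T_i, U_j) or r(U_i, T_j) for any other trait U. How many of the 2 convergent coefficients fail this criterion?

0

Convergent coefficients and their comparison sets:
TA (methods 1·2): 0.40 vs {0.28, 0.18} → pass.
TB (methods 1·2): 0.34 vs {0.18, 0.28} → pass.
0 of 2 fail.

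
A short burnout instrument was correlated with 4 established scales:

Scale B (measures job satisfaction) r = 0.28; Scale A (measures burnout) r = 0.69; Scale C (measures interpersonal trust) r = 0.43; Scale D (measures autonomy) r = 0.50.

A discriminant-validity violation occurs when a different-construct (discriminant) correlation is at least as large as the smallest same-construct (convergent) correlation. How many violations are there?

0

Convergent (same construct = burnout): Scale A.
Smallest convergent = 0.69. Discriminant values: 0.28, 0.43, 0.50; count ≥ 0.69 → 0.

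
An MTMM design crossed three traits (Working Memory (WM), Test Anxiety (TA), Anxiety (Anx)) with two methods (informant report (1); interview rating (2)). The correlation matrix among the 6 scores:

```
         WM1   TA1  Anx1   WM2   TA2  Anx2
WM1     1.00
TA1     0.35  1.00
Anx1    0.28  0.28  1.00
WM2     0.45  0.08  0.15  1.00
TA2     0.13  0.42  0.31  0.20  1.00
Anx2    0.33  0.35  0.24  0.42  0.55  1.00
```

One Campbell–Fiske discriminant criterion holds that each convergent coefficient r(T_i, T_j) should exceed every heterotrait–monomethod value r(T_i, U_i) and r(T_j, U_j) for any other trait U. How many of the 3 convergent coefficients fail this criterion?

Each convergent coefficient versus the relevant comparison correlations:
WM (methods 1·2): 0.45 vs {0.35, 0.20, 0.28, 0.42} → pass.
TA (methods 1·2): 0.42 vs {0.35, 0.20, 0.28, 0.55} → fail.
Anx (methods 1·2): 0.24 vs {0.28, 0.42, 0.28, 0.55} → fail.
2 of 3 fail.

2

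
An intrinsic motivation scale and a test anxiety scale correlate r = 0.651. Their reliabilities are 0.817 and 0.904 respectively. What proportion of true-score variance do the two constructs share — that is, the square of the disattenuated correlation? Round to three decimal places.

0.574

Disattenuated r = 0.651 / √(0.817 × 0.904) = 0.651 / 0.8594 = 0.7575.
Shared true-score variance = 0.7575² = 0.5738 ≈ 0.574.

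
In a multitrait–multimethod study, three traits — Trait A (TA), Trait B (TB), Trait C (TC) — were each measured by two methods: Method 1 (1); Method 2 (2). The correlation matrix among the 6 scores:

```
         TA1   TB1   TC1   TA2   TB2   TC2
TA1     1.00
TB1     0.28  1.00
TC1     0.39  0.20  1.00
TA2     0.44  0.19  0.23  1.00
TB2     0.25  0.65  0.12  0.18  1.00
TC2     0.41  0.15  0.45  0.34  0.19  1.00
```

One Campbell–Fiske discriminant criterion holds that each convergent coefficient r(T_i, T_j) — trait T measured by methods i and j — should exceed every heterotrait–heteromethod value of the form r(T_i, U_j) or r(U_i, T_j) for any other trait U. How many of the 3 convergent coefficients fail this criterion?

Checking each validity diagonal entry against its comparison values:
TA (methods 1·2): 0.44 vs {0.25, 0.19, 0.41, 0.23} → pass.
TB (methods 1·2): 0.65 vs {0.19, 0.25, 0.15, 0.12} → pass.
TC (methods 1·2): 0.45 vs {0.23, 0.41, 0.12, 0.15} → pass.
0 of 3 fail.

0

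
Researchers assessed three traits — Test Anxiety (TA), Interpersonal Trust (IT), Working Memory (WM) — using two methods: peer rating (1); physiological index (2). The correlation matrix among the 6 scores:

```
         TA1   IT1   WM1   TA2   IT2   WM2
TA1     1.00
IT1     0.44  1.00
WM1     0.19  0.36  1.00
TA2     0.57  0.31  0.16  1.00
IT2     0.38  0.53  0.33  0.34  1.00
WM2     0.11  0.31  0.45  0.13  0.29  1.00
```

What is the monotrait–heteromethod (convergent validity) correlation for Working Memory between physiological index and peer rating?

0.45

Same trait (WM), different methods: r(WM2, WM1) = 0.45.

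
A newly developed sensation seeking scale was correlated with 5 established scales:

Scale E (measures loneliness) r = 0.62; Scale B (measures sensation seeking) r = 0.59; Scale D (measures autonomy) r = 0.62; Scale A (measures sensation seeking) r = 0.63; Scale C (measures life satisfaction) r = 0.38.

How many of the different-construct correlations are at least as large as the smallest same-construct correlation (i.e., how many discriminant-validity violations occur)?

2

Convergent (same construct = sensation seeking): Scale B, Scale A.
Smallest convergent = 0.59. Discriminant values: 0.62, 0.62, 0.38; count ≥ 0.59 → 2.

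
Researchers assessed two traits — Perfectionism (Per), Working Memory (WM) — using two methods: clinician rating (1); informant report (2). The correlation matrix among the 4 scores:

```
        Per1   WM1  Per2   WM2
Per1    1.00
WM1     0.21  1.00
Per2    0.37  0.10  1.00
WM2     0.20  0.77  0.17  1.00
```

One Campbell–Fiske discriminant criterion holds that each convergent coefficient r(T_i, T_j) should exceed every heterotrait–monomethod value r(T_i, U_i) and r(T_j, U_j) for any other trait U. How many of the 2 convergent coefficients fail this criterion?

Convergent coefficients and their comparison sets:
Per (methods 1·2): 0.37 vs {0.21, 0.17} → pass.
WM (methods 1·2): 0.77 vs {0.21, 0.17} → pass.
0 of 2 fail.

0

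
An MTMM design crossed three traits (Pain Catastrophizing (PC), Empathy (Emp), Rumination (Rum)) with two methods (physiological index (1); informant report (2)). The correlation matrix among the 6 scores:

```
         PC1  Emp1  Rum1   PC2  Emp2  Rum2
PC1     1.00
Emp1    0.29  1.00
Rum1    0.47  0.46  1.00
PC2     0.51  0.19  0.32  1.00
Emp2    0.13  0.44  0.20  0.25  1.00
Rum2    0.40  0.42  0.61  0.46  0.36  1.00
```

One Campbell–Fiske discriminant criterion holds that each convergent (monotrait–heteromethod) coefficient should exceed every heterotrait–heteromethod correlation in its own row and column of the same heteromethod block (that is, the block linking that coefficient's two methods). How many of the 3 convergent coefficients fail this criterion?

Checking each validity diagonal entry against its comparison values:
PC (methods 1·2): 0.51 vs {0.13, 0.19, 0.40, 0.32} → pass.
Emp (methods 1·2): 0.44 vs {0.19, 0.13, 0.42, 0.20} → pass.
Rum (methods 1·2): 0.61 vs {0.32, 0.40, 0.20, 0.42} → pass.
0 of 3 fail.

0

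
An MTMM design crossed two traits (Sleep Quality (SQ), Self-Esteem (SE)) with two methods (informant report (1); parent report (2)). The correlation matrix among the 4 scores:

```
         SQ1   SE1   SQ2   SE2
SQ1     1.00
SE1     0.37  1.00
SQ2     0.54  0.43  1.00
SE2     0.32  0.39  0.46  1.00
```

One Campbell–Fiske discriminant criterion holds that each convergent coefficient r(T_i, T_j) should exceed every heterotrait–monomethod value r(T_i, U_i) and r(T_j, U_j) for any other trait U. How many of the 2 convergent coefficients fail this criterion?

Convergent coefficients and their comparison sets:
SQ (methods 1·2): 0.54 vs {0.37, 0.46} → pass.
SE (methods 1·2): 0.39 vs {0.37, 0.46} → fail.
1 of 2 fail.

1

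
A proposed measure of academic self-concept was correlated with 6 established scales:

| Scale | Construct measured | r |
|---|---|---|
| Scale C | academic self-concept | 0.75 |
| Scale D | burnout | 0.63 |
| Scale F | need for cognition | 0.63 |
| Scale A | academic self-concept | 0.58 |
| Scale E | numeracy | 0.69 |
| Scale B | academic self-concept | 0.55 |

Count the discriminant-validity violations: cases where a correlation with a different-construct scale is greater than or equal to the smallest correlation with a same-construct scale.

Convergent (same construct = academic self-concept): Scale C, Scale A, Scale B.
Smallest convergent = 0.55. Discriminant values: 0.63, 0.63, 0.69; count ≥ 0.55 → 3.

3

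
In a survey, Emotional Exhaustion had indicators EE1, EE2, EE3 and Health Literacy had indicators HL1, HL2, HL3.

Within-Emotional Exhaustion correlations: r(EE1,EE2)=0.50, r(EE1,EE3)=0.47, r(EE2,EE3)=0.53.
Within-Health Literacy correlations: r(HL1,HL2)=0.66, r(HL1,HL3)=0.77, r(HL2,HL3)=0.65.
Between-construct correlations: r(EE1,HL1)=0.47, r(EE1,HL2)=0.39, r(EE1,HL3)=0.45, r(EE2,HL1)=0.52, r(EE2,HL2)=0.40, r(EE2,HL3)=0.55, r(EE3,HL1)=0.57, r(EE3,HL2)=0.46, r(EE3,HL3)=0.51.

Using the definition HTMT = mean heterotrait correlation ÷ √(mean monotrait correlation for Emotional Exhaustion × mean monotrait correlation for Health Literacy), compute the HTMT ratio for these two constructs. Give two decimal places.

0.82

Between-construct mean = 4.32/9 = 0.4800.
Mean within-EE = 1.50/3 = 0.5000; mean within-HL = 2.08/3 = 0.6933.
Geometric mean = √(0.5000 × 0.6933) = 0.5888.
HTMT = 0.4800 / 0.5888 = 0.82.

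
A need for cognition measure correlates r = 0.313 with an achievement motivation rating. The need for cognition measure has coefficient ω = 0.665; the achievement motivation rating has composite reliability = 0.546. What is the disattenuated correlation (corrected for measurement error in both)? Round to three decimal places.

r_true = r_obs / √(r_xx · r_yy) = 0.313 / √(0.665 × 0.546) = 0.313 / √0.363090 = 0.313 / 0.6026 ≈ 0.519.

0.519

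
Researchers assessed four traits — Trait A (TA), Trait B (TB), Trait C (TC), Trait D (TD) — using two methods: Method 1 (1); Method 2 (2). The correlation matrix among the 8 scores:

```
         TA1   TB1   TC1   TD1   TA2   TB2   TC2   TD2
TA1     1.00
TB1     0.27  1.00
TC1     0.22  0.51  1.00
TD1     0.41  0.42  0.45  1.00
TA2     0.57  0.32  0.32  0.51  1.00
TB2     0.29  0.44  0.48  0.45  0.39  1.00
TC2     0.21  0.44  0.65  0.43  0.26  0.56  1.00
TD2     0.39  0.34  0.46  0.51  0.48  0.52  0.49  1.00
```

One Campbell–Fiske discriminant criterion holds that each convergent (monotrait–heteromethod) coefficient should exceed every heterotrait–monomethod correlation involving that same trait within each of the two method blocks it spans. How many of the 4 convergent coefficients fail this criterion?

Convergent coefficients and their comparison sets:
TA (methods 1·2): 0.57 vs {0.27, 0.39, 0.22, 0.26, 0.41, 0.48} → pass.
TB (methods 1·2): 0.44 vs {0.27, 0.39, 0.51, 0.56, 0.42, 0.52} → fail.
TC (methods 1·2): 0.65 vs {0.22, 0.26, 0.51, 0.56, 0.45, 0.49} → pass.
TD (methods 1·2): 0.51 vs {0.41, 0.48, 0.42, 0.52, 0.45, 0.49} → fail.
2 of 4 fail.

2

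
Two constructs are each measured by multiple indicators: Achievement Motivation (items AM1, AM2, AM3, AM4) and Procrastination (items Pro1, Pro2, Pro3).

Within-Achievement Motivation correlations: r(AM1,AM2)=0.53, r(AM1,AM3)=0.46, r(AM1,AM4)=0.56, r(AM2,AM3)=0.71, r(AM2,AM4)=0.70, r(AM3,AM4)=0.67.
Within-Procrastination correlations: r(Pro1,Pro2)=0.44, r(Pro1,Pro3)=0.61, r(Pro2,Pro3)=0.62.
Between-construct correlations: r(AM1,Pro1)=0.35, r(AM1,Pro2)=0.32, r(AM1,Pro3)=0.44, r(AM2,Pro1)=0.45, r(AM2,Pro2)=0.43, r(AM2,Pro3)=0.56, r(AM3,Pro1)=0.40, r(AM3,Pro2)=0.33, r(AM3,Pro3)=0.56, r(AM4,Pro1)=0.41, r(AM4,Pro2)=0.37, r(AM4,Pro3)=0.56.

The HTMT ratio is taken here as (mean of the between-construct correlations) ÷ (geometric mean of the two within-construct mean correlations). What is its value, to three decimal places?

0.744

Between-construct mean = 5.18/12 = 0.4317.
Mean within-AM = 3.63/6 = 0.6050; mean within-Pro = 1.67/3 = 0.5567.
Geometric mean = √(0.6050 × 0.5567) = 0.5803.
HTMT = 0.4317 / 0.5803 = 0.744.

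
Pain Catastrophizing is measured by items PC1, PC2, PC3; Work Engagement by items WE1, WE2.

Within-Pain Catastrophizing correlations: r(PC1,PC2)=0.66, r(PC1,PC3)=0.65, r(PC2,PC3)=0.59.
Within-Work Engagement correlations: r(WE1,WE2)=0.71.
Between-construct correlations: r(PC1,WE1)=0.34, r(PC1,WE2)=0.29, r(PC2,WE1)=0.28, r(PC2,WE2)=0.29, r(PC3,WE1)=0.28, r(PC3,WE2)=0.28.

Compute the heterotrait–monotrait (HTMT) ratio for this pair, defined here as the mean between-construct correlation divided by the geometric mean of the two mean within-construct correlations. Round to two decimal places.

0.44

Between-construct mean = 1.76/6 = 0.2933.
Mean within-PC = 1.90/3 = 0.6333; mean within-WE = 0.71/1 = 0.7100.
Geometric mean = √(0.6333 × 0.7100) = 0.6706.
HTMT = 0.2933 / 0.6706 = 0.44.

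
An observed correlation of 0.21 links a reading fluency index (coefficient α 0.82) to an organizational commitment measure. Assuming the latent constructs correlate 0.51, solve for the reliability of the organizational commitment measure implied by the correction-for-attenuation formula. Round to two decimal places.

0.21

r_true = r_obs / √(r_xx · r_yy) ⇒ 0.51 = 0.21 / √(0.82 · r_yy).
√(0.82 · r_yy) = 0.21 / 0.51 = 0.4118; 0.82 · r_yy = 0.1696; r_yy = 0.1696 / 0.82 ≈ 0.21.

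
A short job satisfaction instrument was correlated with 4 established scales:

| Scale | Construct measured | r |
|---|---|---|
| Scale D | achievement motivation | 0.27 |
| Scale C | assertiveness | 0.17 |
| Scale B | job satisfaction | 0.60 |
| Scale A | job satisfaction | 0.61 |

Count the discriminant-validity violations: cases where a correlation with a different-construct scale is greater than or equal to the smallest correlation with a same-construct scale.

Convergent (same construct = job satisfaction): Scale B, Scale A.
Smallest convergent = 0.60. Discriminant values: 0.27, 0.17; count ≥ 0.60 → 0.

0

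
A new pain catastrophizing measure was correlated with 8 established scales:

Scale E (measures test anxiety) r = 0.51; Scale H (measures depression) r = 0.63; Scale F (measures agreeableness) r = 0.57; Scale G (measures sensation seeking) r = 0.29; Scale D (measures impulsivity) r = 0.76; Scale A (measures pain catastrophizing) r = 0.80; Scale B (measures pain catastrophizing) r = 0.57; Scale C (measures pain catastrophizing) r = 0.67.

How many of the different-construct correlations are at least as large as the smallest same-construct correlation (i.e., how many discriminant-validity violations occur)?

Convergent (same construct = pain catastrophizing): Scale A, Scale B, Scale C.
Smallest convergent = 0.57. Discriminant values: 0.51, 0.63, 0.57, 0.29, 0.76; count ≥ 0.57 → 3.

3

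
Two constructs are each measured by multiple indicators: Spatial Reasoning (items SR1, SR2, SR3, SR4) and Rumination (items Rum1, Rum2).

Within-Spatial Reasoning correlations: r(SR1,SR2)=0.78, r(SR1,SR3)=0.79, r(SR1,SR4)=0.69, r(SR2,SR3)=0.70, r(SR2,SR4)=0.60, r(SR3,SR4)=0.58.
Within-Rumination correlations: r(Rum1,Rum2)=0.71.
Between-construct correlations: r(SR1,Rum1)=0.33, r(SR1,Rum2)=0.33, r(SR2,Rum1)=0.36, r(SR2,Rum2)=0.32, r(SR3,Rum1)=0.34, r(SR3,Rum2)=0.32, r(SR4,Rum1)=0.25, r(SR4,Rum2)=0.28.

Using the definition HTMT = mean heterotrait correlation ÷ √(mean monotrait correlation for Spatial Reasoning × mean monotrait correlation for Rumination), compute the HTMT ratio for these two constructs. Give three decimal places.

0.452

Between-construct mean = 2.53/8 = 0.3163.
Mean within-SR = 4.14/6 = 0.6900; mean within-Rum = 0.71/1 = 0.7100.
Geometric mean = √(0.6900 × 0.7100) = 0.6999.
HTMT = 0.3163 / 0.6999 = 0.452.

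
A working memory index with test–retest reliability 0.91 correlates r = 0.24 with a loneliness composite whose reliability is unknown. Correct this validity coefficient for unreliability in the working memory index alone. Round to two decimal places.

Single correction: r_c = r_obs / √r_xx = 0.24 / √0.91 = 0.24 / 0.9539 ≈ 0.25.

0.25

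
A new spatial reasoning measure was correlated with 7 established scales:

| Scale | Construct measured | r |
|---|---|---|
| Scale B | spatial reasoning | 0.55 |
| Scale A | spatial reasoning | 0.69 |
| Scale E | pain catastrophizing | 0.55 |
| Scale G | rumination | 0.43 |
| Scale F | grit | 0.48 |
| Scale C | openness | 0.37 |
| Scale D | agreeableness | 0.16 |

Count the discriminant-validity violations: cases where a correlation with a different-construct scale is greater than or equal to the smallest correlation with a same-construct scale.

1

Convergent (same construct = spatial reasoning): Scale B, Scale A.
Smallest convergent = 0.55. Discriminant values: 0.55, 0.43, 0.48, 0.37, 0.16; count ≥ 0.55 → 1.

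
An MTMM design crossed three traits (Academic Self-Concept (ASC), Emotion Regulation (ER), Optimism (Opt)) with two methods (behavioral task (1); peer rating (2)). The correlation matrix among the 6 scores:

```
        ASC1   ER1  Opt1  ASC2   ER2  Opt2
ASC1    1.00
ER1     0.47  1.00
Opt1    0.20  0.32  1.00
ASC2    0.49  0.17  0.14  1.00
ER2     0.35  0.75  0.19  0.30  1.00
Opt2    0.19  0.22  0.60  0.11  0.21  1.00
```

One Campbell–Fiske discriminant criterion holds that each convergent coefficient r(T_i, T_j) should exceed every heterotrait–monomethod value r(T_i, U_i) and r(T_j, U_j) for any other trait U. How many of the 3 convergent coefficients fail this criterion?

Convergent coefficients and their comparison sets:
ASC (methods 1·2): 0.49 vs {0.47, 0.30, 0.20, 0.11} → pass.
ER (methods 1·2): 0.75 vs {0.47, 0.30, 0.32, 0.21} → pass.
Opt (methods 1·2): 0.60 vs {0.20, 0.11, 0.32, 0.21} → pass.
0 of 3 fail.

0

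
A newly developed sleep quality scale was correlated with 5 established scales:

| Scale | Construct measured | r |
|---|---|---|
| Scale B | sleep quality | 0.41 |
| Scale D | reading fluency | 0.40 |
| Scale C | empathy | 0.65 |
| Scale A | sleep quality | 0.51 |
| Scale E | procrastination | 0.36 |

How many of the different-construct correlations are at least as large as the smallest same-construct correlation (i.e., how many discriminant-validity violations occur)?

1

Convergent (same construct = sleep quality): Scale B, Scale A.
Smallest convergent = 0.41. Discriminant values: 0.40, 0.65, 0.36; count ≥ 0.41 → 1.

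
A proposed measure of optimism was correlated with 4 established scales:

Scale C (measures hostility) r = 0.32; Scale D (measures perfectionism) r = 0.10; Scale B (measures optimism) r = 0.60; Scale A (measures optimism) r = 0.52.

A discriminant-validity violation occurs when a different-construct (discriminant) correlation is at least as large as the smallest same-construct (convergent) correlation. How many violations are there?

Convergent (same construct = optimism): Scale B, Scale A.
Smallest convergent = 0.52. Discriminant values: 0.32, 0.10; count ≥ 0.52 → 0.

0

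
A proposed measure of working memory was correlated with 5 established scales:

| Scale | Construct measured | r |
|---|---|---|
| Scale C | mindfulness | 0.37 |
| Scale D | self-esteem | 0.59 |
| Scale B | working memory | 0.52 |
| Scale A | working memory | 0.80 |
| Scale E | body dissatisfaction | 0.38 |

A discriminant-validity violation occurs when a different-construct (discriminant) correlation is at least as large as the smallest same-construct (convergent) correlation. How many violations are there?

Convergent (same construct = working memory): Scale B, Scale A.
Smallest convergent = 0.52. Discriminant values: 0.37, 0.59, 0.38; count ≥ 0.52 → 1.

1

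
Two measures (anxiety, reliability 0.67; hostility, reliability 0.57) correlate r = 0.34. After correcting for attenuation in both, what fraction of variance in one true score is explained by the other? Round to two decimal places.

Disattenuated r = 0.34 / √(0.67 × 0.57) = 0.34 / 0.6180 = 0.5502.
Shared true-score variance = 0.5502² = 0.3027 ≈ 0.30.

0.30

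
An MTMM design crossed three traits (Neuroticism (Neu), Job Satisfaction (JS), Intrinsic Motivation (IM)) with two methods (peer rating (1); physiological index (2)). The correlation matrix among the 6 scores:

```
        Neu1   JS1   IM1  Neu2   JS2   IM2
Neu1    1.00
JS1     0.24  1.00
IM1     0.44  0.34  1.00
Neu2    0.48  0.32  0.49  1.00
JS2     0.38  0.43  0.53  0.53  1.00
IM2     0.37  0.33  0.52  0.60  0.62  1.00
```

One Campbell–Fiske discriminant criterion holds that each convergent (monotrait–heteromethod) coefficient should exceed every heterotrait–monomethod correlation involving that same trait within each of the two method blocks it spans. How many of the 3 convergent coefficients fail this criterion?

3

Convergent coefficients and their comparison sets:
Neu (methods 1·2): 0.48 vs {0.24, 0.53, 0.44, 0.60} → fail.
JS (methods 1·2): 0.43 vs {0.24, 0.53, 0.34, 0.62} → fail.
IM (methods 1·2): 0.52 vs {0.44, 0.60, 0.34, 0.62} → fail.
3 of 3 fail.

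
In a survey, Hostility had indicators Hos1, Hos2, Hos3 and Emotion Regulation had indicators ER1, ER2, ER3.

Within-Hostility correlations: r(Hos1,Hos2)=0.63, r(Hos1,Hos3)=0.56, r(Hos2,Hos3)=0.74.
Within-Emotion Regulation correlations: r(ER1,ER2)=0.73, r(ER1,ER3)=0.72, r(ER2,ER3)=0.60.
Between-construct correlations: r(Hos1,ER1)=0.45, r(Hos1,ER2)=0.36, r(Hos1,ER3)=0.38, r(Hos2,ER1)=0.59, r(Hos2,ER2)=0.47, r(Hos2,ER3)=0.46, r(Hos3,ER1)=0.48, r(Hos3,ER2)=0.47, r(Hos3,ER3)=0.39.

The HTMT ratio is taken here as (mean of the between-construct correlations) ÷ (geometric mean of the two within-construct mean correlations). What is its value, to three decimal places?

0.679

Mean between = 4.05/9 = 0.4500.
Mean within-Hos = 1.93/3 = 0.6433; mean within-ER = 2.05/3 = 0.6833.
Geometric mean = √(0.6433 × 0.6833) = 0.6630.
HTMT = 0.4500 / 0.6630 = 0.679.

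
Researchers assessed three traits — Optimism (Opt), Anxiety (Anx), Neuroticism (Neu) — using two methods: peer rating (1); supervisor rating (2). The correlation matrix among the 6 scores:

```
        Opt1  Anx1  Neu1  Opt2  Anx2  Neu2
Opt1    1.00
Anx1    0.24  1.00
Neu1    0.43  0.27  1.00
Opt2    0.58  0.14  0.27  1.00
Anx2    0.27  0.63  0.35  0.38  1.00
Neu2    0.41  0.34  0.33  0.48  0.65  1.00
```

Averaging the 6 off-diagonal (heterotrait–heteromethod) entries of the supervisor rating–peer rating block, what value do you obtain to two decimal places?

0.30

HTHM values (method 2 × method 1): 0.14, 0.27, 0.27, 0.35, 0.41, 0.34; mean = 1.78/6 = 0.30.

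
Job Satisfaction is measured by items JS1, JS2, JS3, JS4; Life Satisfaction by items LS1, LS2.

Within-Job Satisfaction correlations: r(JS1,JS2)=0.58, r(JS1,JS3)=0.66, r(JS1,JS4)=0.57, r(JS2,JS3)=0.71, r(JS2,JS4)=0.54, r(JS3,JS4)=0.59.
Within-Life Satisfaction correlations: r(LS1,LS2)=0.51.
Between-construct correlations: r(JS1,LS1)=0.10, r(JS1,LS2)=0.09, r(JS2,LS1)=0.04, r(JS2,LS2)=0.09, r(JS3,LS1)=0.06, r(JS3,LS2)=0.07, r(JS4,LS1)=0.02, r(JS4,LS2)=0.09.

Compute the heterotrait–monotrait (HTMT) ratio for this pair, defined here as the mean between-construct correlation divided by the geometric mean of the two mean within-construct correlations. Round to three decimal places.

0.126

Between-construct mean = 0.56/8 = 0.0700.
Mean within-JS = 3.65/6 = 0.6083; mean within-LS = 0.51/1 = 0.5100.
Geometric mean = √(0.6083 × 0.5100) = 0.5570.
HTMT = 0.0700 / 0.5570 = 0.126.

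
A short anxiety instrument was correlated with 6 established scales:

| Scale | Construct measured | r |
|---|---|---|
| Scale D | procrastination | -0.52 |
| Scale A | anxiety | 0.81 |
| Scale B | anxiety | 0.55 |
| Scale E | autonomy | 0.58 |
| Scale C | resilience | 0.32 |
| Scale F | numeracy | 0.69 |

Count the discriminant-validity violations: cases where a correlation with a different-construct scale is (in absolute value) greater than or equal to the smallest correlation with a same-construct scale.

Convergent (same construct = anxiety): Scale A, Scale B.
Smallest convergent = 0.55. Discriminant |r|: 0.52, 0.58, 0.32, 0.69; count ≥ 0.55 → 2.

2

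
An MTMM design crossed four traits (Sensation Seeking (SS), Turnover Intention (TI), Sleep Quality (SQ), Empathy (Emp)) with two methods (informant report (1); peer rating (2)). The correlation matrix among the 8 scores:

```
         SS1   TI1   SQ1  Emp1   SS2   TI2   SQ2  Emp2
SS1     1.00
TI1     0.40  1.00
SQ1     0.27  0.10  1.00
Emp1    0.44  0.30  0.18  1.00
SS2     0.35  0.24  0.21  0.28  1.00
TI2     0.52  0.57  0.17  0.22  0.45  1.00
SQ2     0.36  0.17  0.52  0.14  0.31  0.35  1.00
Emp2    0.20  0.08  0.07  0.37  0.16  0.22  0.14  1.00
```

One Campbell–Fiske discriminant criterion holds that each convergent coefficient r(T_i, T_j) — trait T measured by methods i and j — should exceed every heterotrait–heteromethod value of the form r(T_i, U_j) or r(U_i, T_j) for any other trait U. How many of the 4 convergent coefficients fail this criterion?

Convergent coefficients and their comparison sets:
SS (methods 1·2): 0.35 vs {0.52, 0.24, 0.36, 0.21, 0.20, 0.28} → fail.
TI (methods 1·2): 0.57 vs {0.24, 0.52, 0.17, 0.17, 0.08, 0.22} → pass.
SQ (methods 1·2): 0.52 vs {0.21, 0.36, 0.17, 0.17, 0.07, 0.14} → pass.
Emp (methods 1·2): 0.37 vs {0.28, 0.20, 0.22, 0.08, 0.14, 0.07} → pass.
1 of 4 fail.

1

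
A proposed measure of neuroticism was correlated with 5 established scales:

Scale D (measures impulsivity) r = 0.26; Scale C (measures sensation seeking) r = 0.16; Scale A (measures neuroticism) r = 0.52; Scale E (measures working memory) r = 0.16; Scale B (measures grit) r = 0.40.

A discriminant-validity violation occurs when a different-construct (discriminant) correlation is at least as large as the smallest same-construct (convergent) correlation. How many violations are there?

0

Convergent (same construct = neuroticism): Scale A.
Smallest convergent = 0.52. Discriminant values: 0.26, 0.16, 0.16, 0.40; count ≥ 0.52 → 0.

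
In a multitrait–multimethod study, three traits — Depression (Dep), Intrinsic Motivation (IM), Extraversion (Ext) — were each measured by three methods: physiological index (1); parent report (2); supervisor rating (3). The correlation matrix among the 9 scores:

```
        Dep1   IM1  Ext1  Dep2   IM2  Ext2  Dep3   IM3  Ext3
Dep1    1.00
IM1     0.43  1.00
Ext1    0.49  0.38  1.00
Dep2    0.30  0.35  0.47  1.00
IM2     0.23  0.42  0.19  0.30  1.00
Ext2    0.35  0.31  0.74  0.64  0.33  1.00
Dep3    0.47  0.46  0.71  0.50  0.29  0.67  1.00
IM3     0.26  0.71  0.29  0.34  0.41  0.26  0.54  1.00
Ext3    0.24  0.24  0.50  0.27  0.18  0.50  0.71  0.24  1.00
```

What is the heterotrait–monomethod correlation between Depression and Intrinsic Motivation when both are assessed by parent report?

Different traits, same method: r(Dep2, IM2) = 0.30.

0.30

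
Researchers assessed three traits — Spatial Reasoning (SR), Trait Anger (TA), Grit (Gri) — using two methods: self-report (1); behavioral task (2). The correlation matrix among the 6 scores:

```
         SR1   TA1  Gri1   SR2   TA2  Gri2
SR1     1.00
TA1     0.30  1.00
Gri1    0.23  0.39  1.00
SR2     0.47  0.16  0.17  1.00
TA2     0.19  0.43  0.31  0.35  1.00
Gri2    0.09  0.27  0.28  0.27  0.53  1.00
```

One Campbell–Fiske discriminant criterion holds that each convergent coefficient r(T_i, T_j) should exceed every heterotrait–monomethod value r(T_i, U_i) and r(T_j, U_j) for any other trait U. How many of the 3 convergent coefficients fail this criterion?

Convergent coefficients and their comparison sets:
SR (methods 1·2): 0.47 vs {0.30, 0.35, 0.23, 0.27} → pass.
TA (methods 1·2): 0.43 vs {0.30, 0.35, 0.39, 0.53} → fail.
Gri (methods 1·2): 0.28 vs {0.23, 0.27, 0.39, 0.53} → fail.
2 of 3 fail.

2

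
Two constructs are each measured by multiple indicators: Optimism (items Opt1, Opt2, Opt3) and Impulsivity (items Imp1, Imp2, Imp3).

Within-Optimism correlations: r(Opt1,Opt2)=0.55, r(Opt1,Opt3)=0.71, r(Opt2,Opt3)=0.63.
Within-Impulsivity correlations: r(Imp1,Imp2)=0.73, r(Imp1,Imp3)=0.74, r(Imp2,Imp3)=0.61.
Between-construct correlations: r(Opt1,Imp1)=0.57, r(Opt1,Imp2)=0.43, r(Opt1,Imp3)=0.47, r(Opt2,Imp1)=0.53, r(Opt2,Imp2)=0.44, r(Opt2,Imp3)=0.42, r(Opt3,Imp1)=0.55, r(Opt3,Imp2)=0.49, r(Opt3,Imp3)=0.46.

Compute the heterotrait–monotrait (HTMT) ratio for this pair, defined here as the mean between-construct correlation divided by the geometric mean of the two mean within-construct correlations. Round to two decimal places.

Mean heterotrait r = 4.36/9 = 0.4844.
Mean within-Opt = 1.89/3 = 0.6300; mean within-Imp = 2.08/3 = 0.6933.
Geometric mean = √(0.6300 × 0.6933) = 0.6609.
HTMT = 0.4844 / 0.6609 = 0.73.

0.73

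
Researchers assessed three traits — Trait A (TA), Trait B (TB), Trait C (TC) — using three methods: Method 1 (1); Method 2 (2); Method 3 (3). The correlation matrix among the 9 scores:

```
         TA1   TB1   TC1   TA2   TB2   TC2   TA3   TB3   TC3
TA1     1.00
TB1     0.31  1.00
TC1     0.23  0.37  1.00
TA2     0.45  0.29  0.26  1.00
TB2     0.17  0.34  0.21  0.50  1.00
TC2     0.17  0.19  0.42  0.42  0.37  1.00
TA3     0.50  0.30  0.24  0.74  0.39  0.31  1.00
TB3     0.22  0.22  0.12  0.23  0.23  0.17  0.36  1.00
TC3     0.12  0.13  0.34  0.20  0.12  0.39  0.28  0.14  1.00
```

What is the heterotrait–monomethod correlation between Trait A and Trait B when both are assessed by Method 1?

0.31

Different traits, same method: r(TA1, TB1) = 0.31.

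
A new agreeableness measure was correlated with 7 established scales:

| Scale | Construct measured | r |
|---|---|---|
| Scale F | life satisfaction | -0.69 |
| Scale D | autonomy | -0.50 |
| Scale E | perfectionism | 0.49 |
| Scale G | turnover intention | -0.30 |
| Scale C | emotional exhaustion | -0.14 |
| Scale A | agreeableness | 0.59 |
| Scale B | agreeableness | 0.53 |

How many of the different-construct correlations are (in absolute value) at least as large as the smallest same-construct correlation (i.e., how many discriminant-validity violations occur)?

Convergent (same construct = agreeableness): Scale A, Scale B.
Smallest convergent = 0.53. Discriminant |r|: 0.69, 0.50, 0.49, 0.30, 0.14; count ≥ 0.53 → 1.

1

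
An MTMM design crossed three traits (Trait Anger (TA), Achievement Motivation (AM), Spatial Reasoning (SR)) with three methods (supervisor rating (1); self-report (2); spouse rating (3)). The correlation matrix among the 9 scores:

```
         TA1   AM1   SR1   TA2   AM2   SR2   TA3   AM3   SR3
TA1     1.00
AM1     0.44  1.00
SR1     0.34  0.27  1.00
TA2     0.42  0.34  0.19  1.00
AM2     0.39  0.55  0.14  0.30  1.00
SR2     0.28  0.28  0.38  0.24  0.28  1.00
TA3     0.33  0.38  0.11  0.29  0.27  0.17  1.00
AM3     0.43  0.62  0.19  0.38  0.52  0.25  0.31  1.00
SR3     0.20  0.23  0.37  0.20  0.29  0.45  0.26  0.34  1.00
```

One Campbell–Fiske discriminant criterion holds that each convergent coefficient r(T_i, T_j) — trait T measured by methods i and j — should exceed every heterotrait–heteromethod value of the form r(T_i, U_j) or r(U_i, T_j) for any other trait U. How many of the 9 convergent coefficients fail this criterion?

Checking each validity diagonal entry against its comparison values:
TA (methods 1·2): 0.42 vs {0.39, 0.34, 0.28, 0.19} → pass.
TA (methods 1·3): 0.33 vs {0.43, 0.38, 0.20, 0.11} → fail.
TA (methods 2·3): 0.29 vs {0.38, 0.27, 0.20, 0.17} → fail.
AM (methods 1·2): 0.55 vs {0.34, 0.39, 0.28, 0.14} → pass.
AM (methods 1·3): 0.62 vs {0.38, 0.43, 0.23, 0.19} → pass.
AM (methods 2·3): 0.52 vs {0.27, 0.38, 0.29, 0.25} → pass.
SR (methods 1·2): 0.38 vs {0.19, 0.28, 0.14, 0.28} → pass.
SR (methods 1·3): 0.37 vs {0.11, 0.20, 0.19, 0.23} → pass.
SR (methods 2·3): 0.45 vs {0.17, 0.20, 0.25, 0.29} → pass.
2 of 9 fail.

2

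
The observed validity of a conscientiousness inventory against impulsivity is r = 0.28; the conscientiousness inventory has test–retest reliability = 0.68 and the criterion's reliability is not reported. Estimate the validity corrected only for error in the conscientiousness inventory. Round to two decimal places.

0.34

Single correction: r_c = r_obs / √r_xx = 0.28 / √0.68 = 0.28 / 0.8246 ≈ 0.34.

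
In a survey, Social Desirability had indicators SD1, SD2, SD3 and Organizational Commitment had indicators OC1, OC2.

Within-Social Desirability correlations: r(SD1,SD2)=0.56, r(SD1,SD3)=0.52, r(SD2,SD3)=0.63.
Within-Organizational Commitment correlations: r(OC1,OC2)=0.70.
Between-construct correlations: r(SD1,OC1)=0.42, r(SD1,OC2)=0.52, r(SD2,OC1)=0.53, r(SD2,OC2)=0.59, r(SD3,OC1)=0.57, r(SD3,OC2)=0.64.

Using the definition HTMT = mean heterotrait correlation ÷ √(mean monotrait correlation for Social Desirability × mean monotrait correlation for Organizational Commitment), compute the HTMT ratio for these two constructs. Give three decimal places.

0.863

Mean heterotrait r = 3.27/6 = 0.5450.
Mean within-SD = 1.71/3 = 0.5700; mean within-OC = 0.70/1 = 0.7000.
Geometric mean = √(0.5700 × 0.7000) = 0.6317.
HTMT = 0.5450 / 0.6317 = 0.863.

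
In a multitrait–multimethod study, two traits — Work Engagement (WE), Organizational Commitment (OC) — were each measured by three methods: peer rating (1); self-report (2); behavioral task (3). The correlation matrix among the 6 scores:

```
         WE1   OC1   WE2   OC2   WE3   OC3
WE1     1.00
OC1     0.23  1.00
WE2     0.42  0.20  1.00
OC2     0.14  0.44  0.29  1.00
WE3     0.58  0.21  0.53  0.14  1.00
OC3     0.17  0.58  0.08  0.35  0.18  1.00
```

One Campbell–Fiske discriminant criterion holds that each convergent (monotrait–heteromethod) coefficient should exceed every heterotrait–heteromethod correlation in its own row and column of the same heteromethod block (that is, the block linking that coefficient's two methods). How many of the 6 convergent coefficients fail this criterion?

0

Each convergent coefficient versus the relevant comparison correlations:
WE (methods 1·2): 0.42 vs {0.14, 0.20} → pass.
WE (methods 1·3): 0.58 vs {0.17, 0.21} → pass.
WE (methods 2·3): 0.53 vs {0.08, 0.14} → pass.
OC (methods 1·2): 0.44 vs {0.20, 0.14} → pass.
OC (methods 1·3): 0.58 vs {0.21, 0.17} → pass.
OC (methods 2·3): 0.35 vs {0.14, 0.08} → pass.
0 of 6 fail.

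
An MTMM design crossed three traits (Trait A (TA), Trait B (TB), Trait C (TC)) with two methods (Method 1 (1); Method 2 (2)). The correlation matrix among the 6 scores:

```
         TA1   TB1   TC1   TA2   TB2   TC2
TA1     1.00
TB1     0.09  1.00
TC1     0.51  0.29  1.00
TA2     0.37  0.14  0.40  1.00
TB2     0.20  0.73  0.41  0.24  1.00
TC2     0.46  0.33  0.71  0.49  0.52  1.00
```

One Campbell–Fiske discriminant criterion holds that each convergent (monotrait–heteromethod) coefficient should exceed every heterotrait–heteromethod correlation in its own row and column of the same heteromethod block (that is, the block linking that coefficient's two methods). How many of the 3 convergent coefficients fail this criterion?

1

Convergent coefficients and their comparison sets:
TA (methods 1·2): 0.37 vs {0.20, 0.14, 0.46, 0.40} → fail.
TB (methods 1·2): 0.73 vs {0.14, 0.20, 0.33, 0.41} → pass.
TC (methods 1·2): 0.71 vs {0.40, 0.46, 0.41, 0.33} → pass.
1 of 3 fail.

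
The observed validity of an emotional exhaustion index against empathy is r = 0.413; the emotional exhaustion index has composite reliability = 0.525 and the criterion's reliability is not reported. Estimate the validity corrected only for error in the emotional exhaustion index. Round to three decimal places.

0.570

Single correction: r_c = r_obs / √r_xx = 0.413 / √0.525 = 0.413 / 0.7246 ≈ 0.570.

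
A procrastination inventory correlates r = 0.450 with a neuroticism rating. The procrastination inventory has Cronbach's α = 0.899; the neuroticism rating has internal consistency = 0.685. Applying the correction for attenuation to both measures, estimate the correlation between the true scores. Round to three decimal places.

r_true = r_obs / √(r_xx · r_yy) = 0.450 / √(0.899 × 0.685) = 0.450 / √0.615815 = 0.450 / 0.7847 ≈ 0.573.

0.573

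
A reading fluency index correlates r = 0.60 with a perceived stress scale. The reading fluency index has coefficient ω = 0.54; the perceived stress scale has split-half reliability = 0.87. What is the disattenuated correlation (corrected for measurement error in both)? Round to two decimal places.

0.88

r_true = r_obs / √(r_xx · r_yy) = 0.60 / √(0.54 × 0.87) = 0.60 / √0.4698 = 0.60 / 0.6854 ≈ 0.88.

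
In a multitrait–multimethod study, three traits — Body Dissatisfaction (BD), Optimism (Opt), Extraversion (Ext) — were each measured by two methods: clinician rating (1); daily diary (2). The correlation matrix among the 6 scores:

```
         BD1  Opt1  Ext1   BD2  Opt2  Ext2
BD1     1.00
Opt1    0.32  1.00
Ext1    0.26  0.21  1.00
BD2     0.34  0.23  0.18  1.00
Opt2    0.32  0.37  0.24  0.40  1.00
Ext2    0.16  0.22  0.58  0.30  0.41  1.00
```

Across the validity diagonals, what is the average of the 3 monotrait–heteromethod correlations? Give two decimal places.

0.43

Convergent values: 0.34, 0.37, 0.58; mean = 1.29/3 = 0.43.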